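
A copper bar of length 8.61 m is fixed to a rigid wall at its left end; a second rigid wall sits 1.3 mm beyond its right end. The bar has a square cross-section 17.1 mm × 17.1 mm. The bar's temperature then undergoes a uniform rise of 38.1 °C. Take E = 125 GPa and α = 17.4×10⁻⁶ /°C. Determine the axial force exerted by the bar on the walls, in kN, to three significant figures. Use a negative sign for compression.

-18.7 kN

Free thermal expansion αLΔT = 17.4e-6 · 8610 · 38.1 = 5.708 mm.
The walls engage after the gap closes; constrained expansion = 5.708 − 1.3 = 4.408 mm.
The walls impose strain ε = −(4.408)/8610 = -5.1195e-04; σ = Eε = 125000 · -5.1195e-04 = -63.99 MPa.
Wall reaction R = σ·A = -63.99·292.4 = -18710 N = -18.71 kN.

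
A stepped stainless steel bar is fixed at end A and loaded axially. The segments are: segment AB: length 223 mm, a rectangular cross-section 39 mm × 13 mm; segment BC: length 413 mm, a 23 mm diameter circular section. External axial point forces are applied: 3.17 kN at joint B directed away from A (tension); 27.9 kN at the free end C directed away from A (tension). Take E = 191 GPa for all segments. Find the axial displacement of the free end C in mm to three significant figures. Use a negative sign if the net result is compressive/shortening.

0.217 mm

Internal axial forces (sectioning from the free end, tension +): N_BC = 27.9 kN, N_AB = 31.07 kN.
A_AB = 507 mm².
A_BC = 415.5 mm².
δ_AB = 31070·223/(507·191000) = 0.07155 mm
δ_BC = 27900·413/(415.5·191000) = 0.1452 mm
δ = Σδ_i = 0.2168 mm.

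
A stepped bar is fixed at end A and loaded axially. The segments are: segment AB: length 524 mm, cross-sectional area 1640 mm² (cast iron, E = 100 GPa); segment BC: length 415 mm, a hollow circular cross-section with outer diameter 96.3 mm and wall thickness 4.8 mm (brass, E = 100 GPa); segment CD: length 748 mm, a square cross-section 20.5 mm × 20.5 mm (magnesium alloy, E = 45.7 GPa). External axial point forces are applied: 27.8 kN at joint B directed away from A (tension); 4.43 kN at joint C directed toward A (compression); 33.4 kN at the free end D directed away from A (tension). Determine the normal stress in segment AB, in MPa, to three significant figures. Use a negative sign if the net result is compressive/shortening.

34.6 MPa

Internal axial forces (sectioning from the free end, tension +): N_CD = 33.4 kN, N_BC = 28.97 kN, N_AB = 56.77 kN.
σ_AB = N_AB/A_AB = 56770/1640 = 34.62 MPa.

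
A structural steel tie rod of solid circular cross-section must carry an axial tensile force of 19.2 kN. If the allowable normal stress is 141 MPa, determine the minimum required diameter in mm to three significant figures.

13.2 mm

Required area A ≥ P/σ_allow = 19200/141 = 136.2 mm².
For a solid circular section, d ≥ √(4A/π) = 13.17 mm.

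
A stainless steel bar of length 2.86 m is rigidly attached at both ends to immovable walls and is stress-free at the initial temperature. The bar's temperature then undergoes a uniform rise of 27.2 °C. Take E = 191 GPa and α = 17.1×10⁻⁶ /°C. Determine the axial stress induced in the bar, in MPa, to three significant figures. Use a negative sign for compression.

-88.8 MPa

Free thermal expansion αLΔT = 17.1e-6 · 2860 · 27.2 = 1.33 mm.
The walls impose strain ε = −(1.33)/2860 = -4.6512e-04; σ = Eε = 191000 · -4.6512e-04 = -88.84 MPa.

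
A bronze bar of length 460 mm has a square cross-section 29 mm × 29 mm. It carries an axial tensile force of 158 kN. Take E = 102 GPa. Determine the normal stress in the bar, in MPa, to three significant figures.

A = 841 mm².
σ = N/A = 158000/841 = 187.9 MPa.

188 MPa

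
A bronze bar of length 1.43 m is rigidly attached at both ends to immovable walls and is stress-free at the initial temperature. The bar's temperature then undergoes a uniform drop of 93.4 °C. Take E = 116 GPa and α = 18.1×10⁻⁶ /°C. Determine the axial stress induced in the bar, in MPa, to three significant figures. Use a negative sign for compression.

Free thermal expansion αLΔT = 18.1e-6 · 1430 · -93.4 = -2.417 mm.
The walls impose strain ε = −(-2.417)/1430 = 1.6905e-03; σ = Eε = 116000 · 1.6905e-03 = 196.1 MPa.

196 MPa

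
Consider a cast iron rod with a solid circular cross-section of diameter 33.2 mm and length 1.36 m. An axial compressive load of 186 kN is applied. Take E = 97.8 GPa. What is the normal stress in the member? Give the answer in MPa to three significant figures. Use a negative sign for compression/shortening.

A = 865.7 mm².
σ = N/A = -186000/865.7 = -214.9 MPa.

-215 MPa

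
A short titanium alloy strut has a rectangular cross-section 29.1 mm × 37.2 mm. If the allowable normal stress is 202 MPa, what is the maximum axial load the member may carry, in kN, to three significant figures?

A = 1083 mm².
P_max = σ_allow · A = 202 · 1083 = 218700 N = 218.7 kN.

219 kN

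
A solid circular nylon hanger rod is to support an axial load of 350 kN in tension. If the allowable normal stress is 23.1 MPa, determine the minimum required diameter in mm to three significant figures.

139 mm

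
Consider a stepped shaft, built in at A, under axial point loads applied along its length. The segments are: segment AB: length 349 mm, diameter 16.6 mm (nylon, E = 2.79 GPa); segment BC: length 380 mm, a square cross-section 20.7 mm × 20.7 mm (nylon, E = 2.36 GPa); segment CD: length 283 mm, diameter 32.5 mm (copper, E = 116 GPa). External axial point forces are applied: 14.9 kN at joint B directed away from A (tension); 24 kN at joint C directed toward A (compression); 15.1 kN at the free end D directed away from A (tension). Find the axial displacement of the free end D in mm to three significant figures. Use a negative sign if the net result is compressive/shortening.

0.168 mm

Internal axial forces (sectioning from the free end, tension +): N_CD = 15.1 kN, N_BC = -8.9 kN, N_AB = 6 kN.
A_AB = 216.4 mm².
A_BC = 428.5 mm².
A_CD = 829.6 mm².
δ_AB = 6000·349/(216.4·2790) = 3.468 mm
δ_BC = -8900·380/(428.5·2360) = -3.344 mm
δ_CD = 15100·283/(829.6·116000) = 0.04441 mm
δ = Σδ_i = 0.1679 mm.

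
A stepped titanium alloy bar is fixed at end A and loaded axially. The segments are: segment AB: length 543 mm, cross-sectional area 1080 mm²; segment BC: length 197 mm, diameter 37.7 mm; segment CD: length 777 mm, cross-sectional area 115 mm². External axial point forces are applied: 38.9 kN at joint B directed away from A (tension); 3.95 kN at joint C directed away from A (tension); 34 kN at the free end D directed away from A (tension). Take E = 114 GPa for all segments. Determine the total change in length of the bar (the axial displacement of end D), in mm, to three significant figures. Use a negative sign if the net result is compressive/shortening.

2.41 mm

Internal axial forces (sectioning from the free end, tension +): N_CD = 34 kN, N_BC = 37.95 kN, N_AB = 76.85 kN.
A_BC = 1116 mm².
δ_AB = 76850·543/(1080·114000) = 0.3389 mm
δ_BC = 37950·197/(1116·114000) = 0.05875 mm
δ_CD = 34000·777/(115·114000) = 2.015 mm
δ = Σδ_i = 2.413 mm.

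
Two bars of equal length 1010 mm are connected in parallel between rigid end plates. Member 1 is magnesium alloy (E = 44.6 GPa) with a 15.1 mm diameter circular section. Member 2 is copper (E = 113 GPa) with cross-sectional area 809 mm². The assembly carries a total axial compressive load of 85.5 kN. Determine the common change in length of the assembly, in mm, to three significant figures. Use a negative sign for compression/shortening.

-0.869 mm

A_1 = 179.1 mm².
Equal strain + equilibrium ⇒ each member carries load in proportion to AE: A₁E₁ = 7987000 N, A₂E₂ = 91420000 N, ΣAE = 99400000 N.
δ = PL/ΣAE = -85500·1010/99400000 = -0.8687 mm.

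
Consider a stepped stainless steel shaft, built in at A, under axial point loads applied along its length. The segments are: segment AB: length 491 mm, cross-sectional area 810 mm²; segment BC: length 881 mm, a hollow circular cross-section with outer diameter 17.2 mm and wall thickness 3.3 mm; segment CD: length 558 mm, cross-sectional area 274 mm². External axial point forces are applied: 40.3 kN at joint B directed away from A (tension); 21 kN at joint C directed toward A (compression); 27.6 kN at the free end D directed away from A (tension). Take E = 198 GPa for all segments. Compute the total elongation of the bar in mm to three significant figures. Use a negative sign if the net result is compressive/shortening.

0.631 mm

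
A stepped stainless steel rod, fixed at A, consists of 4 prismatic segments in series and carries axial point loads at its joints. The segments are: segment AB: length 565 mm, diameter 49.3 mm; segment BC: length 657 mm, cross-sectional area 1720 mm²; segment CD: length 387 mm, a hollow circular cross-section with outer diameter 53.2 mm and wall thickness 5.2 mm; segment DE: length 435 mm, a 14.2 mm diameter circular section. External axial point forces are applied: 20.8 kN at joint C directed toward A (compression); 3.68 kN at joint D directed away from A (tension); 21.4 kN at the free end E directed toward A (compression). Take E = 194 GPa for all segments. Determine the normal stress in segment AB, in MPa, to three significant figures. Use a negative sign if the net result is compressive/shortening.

Internal axial forces (sectioning from the free end, tension +): N_DE = -21.4 kN, N_CD = -17.72 kN, N_BC = -38.52 kN, N_AB = -38.52 kN.
A_AB = 1909 mm².
σ_AB = N_AB/A_AB = -38520/1909 = -20.18 MPa.

-20.2 MPa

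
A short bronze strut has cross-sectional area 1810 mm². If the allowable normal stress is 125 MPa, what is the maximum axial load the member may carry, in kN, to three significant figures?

226 kN

P_max = σ_allow · A = 125 · 1810 = 226200 N = 226.2 kN.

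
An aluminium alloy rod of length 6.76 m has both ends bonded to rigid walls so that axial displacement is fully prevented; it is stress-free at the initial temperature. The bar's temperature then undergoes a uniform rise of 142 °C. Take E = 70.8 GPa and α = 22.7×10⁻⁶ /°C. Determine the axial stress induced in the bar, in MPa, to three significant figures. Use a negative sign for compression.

-228 MPa

Free thermal expansion αLΔT = 22.7e-6 · 6760 · 142 = 21.79 mm.
The walls impose strain ε = −(21.79)/6760 = -3.2234e-03; σ = Eε = 70800 · -3.2234e-03 = -228.2 MPa.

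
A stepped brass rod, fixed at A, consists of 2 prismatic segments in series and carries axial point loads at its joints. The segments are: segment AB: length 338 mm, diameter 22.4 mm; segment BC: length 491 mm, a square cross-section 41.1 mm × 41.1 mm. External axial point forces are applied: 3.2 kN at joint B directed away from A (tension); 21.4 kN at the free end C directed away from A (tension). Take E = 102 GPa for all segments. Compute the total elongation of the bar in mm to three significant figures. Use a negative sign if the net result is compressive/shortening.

0.268 mm

Internal axial forces (sectioning from the free end, tension +): N_BC = 21.4 kN, N_AB = 24.6 kN.
A_AB = 394.1 mm².
A_BC = 1689 mm².
δ_AB = 24600·338/(394.1·102000) = 0.2069 mm
δ_BC = 21400·491/(1689·102000) = 0.06098 mm
δ = Σδ_i = 0.2678 mm.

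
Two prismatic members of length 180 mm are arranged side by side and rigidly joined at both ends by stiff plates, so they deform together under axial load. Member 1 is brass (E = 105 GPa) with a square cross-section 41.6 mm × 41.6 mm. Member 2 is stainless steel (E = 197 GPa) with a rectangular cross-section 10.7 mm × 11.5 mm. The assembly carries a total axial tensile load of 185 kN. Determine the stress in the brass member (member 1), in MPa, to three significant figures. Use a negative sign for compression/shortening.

A_1 = 1731 mm².
A_2 = 123 mm².
Equal strain + equilibrium ⇒ each member carries load in proportion to AE: A₁E₁ = 181700000 N, A₂E₂ = 24240000 N, ΣAE = 205900000 N.
σ₁ = P·E₁/ΣAE = 185000·105000/205900000 = 94.32 MPa.

94.3 MPa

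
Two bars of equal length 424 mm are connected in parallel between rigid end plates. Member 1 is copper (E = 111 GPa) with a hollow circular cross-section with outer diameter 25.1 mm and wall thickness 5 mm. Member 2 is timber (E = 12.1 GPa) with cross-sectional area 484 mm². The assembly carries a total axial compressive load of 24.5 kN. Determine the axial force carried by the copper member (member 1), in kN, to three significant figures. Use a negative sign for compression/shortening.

-21.0 kN

A_1 = 315.7 mm².
Equal strain + equilibrium ⇒ each member carries load in proportion to AE: A₁E₁ = 35050000 N, A₂E₂ = 5856000 N, ΣAE = 40900000 N.
F₁ = P·A₁E₁/ΣAE = -24500·35050000/40900000 = -20990 N.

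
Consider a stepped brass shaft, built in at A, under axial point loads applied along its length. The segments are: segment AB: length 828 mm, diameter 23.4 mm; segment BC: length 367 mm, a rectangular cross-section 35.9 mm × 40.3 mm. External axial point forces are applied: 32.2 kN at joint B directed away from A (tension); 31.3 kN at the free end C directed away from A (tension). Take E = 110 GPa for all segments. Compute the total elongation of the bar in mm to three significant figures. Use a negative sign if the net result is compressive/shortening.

Internal axial forces (sectioning from the free end, tension +): N_BC = 31.3 kN, N_AB = 63.5 kN.
A_AB = 430.1 mm².
A_BC = 1447 mm².
δ_AB = 63500·828/(430.1·110000) = 1.111 mm
δ_BC = 31300·367/(1447·110000) = 0.07218 mm
δ = Σδ_i = 1.184 mm.

1.18 mm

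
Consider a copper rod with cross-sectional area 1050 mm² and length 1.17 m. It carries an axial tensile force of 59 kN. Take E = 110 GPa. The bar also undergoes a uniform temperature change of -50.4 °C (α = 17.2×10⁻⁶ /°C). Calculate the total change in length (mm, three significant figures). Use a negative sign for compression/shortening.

δ_mech = NL/(AE) = 59000·1170/(1050·110000) = 0.5977 mm.
δ_thermal = αLΔT = 17.2e-6·1170·-50.4 = -1.014 mm.
δ = δ_mech + δ_thermal = -0.4166 mm.

-0.417 mm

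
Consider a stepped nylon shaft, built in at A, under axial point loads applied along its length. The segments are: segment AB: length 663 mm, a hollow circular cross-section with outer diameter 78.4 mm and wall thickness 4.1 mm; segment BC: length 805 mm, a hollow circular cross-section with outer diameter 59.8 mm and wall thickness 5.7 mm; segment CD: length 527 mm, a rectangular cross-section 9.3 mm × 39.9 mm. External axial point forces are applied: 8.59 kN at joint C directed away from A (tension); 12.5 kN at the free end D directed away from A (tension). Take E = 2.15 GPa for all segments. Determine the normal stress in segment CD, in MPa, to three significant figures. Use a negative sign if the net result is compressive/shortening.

33.7 MPa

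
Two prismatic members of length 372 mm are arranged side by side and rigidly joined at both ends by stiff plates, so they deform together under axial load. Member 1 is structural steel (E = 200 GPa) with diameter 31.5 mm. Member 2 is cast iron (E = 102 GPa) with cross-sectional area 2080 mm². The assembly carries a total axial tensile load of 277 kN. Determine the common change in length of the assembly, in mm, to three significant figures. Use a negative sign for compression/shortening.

0.280 mm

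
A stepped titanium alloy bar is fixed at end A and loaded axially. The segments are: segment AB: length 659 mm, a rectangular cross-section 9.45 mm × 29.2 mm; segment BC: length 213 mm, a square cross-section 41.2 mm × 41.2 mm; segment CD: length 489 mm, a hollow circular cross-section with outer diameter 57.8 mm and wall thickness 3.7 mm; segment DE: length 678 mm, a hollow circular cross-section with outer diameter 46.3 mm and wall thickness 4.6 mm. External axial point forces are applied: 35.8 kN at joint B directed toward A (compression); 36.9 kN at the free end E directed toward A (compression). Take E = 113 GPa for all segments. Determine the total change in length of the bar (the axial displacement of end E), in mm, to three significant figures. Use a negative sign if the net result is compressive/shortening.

Internal axial forces (sectioning from the free end, tension +): N_DE = -36.9 kN, N_CD = -36.9 kN, N_BC = -36.9 kN, N_AB = -72.7 kN.
A_AB = 275.9 mm².
A_BC = 1697 mm².
A_CD = 628.9 mm².
A_DE = 602.6 mm².
δ_AB = -72700·659/(275.9·113000) = -1.536 mm
δ_BC = -36900·213/(1697·113000) = -0.04098 mm
δ_CD = -36900·489/(628.9·113000) = -0.2539 mm
δ_DE = -36900·678/(602.6·113000) = -0.3674 mm
δ = Σδ_i = -2.199 mm.

-2.20 mm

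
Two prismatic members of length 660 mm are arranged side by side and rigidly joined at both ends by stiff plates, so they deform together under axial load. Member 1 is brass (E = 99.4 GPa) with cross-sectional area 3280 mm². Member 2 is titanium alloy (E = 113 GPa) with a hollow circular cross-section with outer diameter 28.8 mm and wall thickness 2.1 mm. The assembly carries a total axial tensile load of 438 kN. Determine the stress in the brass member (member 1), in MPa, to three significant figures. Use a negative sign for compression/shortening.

A_2 = 176.1 mm².
Equal strain + equilibrium ⇒ each member carries load in proportion to AE: A₁E₁ = 326000000 N, A₂E₂ = 19900000 N, ΣAE = 345900000 N.
σ₁ = P·E₁/ΣAE = 438000·99400/345900000 = 125.9 MPa.

126 MPa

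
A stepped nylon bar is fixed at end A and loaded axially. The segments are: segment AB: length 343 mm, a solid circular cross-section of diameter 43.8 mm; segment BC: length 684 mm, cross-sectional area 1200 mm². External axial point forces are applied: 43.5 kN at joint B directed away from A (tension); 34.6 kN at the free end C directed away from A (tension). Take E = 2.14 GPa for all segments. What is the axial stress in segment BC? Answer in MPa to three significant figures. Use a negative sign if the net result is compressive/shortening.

Internal axial forces (sectioning from the free end, tension +): N_BC = 34.6 kN, N_AB = 78.1 kN.
σ_BC = N_BC/A_BC = 34600/1200 = 28.83 MPa.

28.8 MPa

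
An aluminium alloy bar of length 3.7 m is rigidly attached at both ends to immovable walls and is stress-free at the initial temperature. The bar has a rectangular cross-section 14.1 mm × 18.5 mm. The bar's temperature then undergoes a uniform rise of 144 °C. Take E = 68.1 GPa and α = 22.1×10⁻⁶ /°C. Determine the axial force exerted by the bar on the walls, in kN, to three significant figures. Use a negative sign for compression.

-56.5 kN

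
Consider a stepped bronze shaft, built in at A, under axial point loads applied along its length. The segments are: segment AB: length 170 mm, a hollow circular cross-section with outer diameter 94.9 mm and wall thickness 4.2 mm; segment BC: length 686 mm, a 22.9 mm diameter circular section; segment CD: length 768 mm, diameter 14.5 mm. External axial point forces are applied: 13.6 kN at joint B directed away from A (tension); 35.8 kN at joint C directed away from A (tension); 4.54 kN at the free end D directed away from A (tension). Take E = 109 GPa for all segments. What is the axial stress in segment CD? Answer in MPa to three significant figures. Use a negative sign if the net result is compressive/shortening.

Internal axial forces (sectioning from the free end, tension +): N_CD = 4.54 kN, N_BC = 40.34 kN, N_AB = 53.94 kN.
A_CD = 165.1 mm².
σ_CD = N_CD/A_CD = 4540/165.1 = 27.49 MPa.

27.5 MPa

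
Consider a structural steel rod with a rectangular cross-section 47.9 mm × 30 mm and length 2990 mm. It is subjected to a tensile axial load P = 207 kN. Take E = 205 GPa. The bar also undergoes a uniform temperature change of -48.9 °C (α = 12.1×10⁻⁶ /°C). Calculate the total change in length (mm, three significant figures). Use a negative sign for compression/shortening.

0.332 mm

A = 1437 mm².
δ_mech = NL/(AE) = 207000·2990/(1437·205000) = 2.101 mm.
δ_thermal = αLΔT = 12.1e-6·2990·-48.9 = -1.769 mm.
δ = δ_mech + δ_thermal = 0.3319 mm.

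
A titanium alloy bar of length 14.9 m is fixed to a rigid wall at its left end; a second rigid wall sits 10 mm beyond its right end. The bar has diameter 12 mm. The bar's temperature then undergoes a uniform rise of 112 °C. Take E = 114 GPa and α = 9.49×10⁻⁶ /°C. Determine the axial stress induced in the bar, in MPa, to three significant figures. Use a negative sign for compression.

-44.7 MPa

Free thermal expansion αLΔT = 9.49e-6 · 14900 · 112 = 15.84 mm.
The walls engage after the gap closes; constrained expansion = 15.84 − 10 = 5.837 mm.
The walls impose strain ε = −(5.837)/14900 = -3.9174e-04; σ = Eε = 114000 · -3.9174e-04 = -44.66 MPa.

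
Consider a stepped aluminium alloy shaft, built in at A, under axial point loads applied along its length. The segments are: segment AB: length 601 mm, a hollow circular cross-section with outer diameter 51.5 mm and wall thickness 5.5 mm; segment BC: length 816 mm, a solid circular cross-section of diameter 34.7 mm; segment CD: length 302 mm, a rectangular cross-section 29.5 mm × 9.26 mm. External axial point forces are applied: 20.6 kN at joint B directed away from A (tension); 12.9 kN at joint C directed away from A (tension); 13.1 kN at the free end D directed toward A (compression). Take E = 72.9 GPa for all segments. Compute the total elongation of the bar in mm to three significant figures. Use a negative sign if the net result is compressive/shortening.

0.0106 mm

Internal axial forces (sectioning from the free end, tension +): N_CD = -13.1 kN, N_BC = -0.2 kN, N_AB = 20.4 kN.
A_AB = 794.8 mm².
A_BC = 945.7 mm².
A_CD = 273.2 mm².
δ_AB = 20400·601/(794.8·72900) = 0.2116 mm
δ_BC = -200·816/(945.7·72900) = -0.002367 mm
δ_CD = -13100·302/(273.2·72900) = -0.1987 mm
δ = Σδ_i = 0.01057 mm.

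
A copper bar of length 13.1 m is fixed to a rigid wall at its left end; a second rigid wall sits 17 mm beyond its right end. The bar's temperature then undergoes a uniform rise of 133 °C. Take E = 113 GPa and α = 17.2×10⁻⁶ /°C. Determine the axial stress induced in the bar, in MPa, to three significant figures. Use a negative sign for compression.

-112 MPa

Free thermal expansion αLΔT = 17.2e-6 · 13100 · 133 = 29.97 mm.
The walls engage after the gap closes; constrained expansion = 29.97 − 17 = 12.97 mm.
The walls impose strain ε = −(12.97)/13100 = -9.8989e-04; σ = Eε = 113000 · -9.8989e-04 = -111.9 MPa.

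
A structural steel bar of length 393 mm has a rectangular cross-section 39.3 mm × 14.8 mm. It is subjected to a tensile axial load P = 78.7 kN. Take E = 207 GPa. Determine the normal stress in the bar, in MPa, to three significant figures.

135 MPa

A = 581.6 mm².
σ = N/A = 78700/581.6 = 135.3 MPa.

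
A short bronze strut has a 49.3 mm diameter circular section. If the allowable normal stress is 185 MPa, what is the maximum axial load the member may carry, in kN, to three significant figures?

A = 1909 mm².
P_max = σ_allow · A = 185 · 1909 = 353100 N = 353.1 kN.

353 kN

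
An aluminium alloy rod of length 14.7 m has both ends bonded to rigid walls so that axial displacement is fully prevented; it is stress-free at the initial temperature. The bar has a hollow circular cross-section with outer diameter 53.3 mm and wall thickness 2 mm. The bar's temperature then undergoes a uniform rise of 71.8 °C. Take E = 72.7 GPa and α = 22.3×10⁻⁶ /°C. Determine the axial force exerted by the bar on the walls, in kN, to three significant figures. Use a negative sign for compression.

Free thermal expansion αLΔT = 22.3e-6 · 14700 · 71.8 = 23.54 mm.
The walls impose strain ε = −(23.54)/14700 = -1.6011e-03; σ = Eε = 72700 · -1.6011e-03 = -116.4 MPa.
Wall reaction R = σ·A = -116.4·322.3 = -37520 N = -37.52 kN.

-37.5 kN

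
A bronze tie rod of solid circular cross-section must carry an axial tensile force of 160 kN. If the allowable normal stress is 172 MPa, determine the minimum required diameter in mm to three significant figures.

Required area A ≥ P/σ_allow = 160000/172 = 930.2 mm².
For a solid circular section, d ≥ √(4A/π) = 34.42 mm.

34.4 mm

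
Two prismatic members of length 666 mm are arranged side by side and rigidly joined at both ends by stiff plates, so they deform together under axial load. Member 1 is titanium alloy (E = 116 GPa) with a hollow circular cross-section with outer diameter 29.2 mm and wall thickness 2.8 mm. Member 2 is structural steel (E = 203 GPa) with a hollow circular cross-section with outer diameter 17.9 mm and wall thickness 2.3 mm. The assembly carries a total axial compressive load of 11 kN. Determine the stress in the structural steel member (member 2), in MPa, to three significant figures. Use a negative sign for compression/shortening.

-44.8 MPa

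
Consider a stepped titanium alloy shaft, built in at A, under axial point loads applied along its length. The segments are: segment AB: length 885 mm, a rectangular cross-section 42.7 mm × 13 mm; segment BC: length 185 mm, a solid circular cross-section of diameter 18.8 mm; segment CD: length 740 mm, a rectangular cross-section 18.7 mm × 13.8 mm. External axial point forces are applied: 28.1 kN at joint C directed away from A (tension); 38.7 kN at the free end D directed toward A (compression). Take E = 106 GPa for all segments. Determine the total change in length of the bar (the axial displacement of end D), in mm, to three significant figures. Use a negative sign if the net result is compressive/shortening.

Internal axial forces (sectioning from the free end, tension +): N_CD = -38.7 kN, N_BC = -10.6 kN, N_AB = -10.6 kN.
A_AB = 555.1 mm².
A_BC = 277.6 mm².
A_CD = 258.1 mm².
δ_AB = -10600·885/(555.1·106000) = -0.1594 mm
δ_BC = -10600·185/(277.6·106000) = -0.06664 mm
δ_CD = -38700·740/(258.1·106000) = -1.047 mm
δ = Σδ_i = -1.273 mm.

-1.27 mm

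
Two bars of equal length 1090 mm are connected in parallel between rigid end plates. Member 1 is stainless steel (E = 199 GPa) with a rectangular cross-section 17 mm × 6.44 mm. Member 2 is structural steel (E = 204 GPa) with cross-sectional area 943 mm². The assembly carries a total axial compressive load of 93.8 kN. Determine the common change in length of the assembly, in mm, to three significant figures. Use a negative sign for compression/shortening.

-0.477 mm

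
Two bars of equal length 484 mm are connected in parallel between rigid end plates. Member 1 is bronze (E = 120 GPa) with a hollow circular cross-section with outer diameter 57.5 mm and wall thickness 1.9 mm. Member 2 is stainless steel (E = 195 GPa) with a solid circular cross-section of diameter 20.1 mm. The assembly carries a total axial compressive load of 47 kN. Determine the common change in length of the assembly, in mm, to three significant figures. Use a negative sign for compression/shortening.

-0.224 mm

A_1 = 331.9 mm².
A_2 = 317.3 mm².
Equal strain + equilibrium ⇒ each member carries load in proportion to AE: A₁E₁ = 39830000 N, A₂E₂ = 61880000 N, ΣAE = 101700000 N.
δ = PL/ΣAE = -47000·484/101700000 = -0.2237 mm.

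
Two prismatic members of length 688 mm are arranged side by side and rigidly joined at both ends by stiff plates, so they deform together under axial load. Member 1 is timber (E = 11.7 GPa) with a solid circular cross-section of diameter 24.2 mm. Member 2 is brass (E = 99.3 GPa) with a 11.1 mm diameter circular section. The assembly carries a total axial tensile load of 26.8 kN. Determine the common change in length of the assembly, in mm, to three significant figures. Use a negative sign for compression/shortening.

1.23 mm

A_1 = 460 mm².
A_2 = 96.77 mm².
Equal strain + equilibrium ⇒ each member carries load in proportion to AE: A₁E₁ = 5382000 N, A₂E₂ = 9609000 N, ΣAE = 14990000 N.
δ = PL/ΣAE = 26800·688/14990000 = 1.23 mm.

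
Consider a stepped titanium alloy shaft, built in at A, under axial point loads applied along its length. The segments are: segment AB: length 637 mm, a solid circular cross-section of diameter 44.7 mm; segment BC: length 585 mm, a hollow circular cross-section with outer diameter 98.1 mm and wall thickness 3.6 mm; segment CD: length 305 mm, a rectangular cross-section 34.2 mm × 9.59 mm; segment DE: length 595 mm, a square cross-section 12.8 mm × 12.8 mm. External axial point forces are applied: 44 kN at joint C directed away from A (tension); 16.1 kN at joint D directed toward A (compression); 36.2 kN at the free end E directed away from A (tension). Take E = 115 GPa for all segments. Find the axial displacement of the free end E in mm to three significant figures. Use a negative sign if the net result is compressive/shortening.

Internal axial forces (sectioning from the free end, tension +): N_DE = 36.2 kN, N_CD = 20.1 kN, N_BC = 64.1 kN, N_AB = 64.1 kN.
A_AB = 1569 mm².
A_BC = 1069 mm².
A_CD = 328 mm².
A_DE = 163.8 mm².
δ_AB = 64100·637/(1569·115000) = 0.2263 mm
δ_BC = 64100·585/(1069·115000) = 0.3051 mm
δ_CD = 20100·305/(328·115000) = 0.1625 mm
δ_DE = 36200·595/(163.8·115000) = 1.143 mm
δ = Σδ_i = 1.837 mm.

1.84 mm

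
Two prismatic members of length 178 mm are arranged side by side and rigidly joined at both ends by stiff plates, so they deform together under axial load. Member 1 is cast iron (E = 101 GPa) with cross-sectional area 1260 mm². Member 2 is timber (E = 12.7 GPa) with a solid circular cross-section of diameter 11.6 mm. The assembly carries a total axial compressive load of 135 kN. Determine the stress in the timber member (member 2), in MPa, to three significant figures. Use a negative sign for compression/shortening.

A_2 = 105.7 mm².
Equal strain + equilibrium ⇒ each member carries load in proportion to AE: A₁E₁ = 127300000 N, A₂E₂ = 1342000 N, ΣAE = 128600000 N.
σ₂ = P·E₂/ΣAE = -135000·12700/128600000 = -13.33 MPa.

-13.3 MPa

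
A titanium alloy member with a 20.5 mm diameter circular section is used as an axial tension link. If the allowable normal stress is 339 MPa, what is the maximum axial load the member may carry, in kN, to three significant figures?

A = 330.1 mm².
P_max = σ_allow · A = 339 · 330.1 = 111900 N = 111.9 kN.

112 kN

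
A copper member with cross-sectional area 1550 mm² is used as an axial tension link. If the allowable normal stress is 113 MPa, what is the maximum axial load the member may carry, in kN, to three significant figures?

175 kN

P_max = σ_allow · A = 113 · 1550 = 175200 N = 175.2 kN.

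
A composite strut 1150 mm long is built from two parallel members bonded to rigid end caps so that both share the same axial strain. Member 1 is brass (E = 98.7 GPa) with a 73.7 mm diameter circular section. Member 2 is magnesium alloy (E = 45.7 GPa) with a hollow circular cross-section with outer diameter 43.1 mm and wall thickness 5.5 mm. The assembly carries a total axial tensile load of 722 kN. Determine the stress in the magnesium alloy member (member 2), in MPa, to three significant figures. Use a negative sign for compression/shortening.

A_1 = 4266 mm².
A_2 = 649.7 mm².
Equal strain + equilibrium ⇒ each member carries load in proportion to AE: A₁E₁ = 421100000 N, A₂E₂ = 29690000 N, ΣAE = 450700000 N.
σ₂ = P·E₂/ΣAE = 722000·45700/450700000 = 73.2 MPa.

73.2 MPa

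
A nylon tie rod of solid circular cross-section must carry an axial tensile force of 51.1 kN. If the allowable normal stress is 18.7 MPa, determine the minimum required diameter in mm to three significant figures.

59.0 mm

Required area A ≥ P/σ_allow = 51100/18.7 = 2733 mm².
For a solid circular section, d ≥ √(4A/π) = 58.99 mm.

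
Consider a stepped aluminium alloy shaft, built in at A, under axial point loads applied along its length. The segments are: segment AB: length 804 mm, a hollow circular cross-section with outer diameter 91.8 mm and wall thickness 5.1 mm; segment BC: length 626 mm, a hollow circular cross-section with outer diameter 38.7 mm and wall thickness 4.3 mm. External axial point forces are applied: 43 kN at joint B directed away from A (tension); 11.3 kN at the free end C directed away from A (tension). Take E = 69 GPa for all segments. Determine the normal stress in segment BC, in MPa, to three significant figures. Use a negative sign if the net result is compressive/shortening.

24.3 MPa

Internal axial forces (sectioning from the free end, tension +): N_BC = 11.3 kN, N_AB = 54.3 kN.
A_BC = 464.7 mm².
σ_BC = N_BC/A_BC = 11300/464.7 = 24.32 MPa.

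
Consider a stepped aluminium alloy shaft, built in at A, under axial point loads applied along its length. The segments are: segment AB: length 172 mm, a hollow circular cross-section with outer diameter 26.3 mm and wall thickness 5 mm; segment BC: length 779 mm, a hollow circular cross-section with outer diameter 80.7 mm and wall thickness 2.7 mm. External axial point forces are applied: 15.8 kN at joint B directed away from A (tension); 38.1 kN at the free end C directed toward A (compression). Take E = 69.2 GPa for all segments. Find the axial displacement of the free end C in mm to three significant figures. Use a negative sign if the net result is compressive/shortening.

-0.814 mm

Internal axial forces (sectioning from the free end, tension +): N_BC = -38.1 kN, N_AB = -22.3 kN.
A_AB = 334.6 mm².
A_BC = 661.6 mm².
δ_AB = -22300·172/(334.6·69200) = -0.1657 mm
δ_BC = -38100·779/(661.6·69200) = -0.6483 mm
δ = Σδ_i = -0.8139 mm.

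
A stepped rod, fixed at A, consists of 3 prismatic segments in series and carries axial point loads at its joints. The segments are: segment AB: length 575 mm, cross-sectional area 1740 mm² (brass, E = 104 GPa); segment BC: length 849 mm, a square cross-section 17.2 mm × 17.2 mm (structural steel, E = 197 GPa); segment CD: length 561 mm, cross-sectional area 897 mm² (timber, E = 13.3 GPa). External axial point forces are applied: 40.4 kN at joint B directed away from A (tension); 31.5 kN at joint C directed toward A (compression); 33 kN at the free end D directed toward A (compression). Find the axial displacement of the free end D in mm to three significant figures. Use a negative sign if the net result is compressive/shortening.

Internal axial forces (sectioning from the free end, tension +): N_CD = -33 kN, N_BC = -64.5 kN, N_AB = -24.1 kN.
A_BC = 295.8 mm².
δ_AB = -24100·575/(1740·104000) = -0.07658 mm
δ_BC = -64500·849/(295.8·197000) = -0.9396 mm
δ_CD = -33000·561/(897·13300) = -1.552 mm
δ = Σδ_i = -2.568 mm.

-2.57 mm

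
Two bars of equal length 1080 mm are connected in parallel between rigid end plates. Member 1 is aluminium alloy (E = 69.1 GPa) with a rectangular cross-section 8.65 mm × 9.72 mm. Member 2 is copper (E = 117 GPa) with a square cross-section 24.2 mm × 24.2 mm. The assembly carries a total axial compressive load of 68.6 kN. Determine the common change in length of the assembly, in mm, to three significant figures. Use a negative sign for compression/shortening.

-0.997 mm

A_1 = 84.08 mm².
A_2 = 585.6 mm².
Equal strain + equilibrium ⇒ each member carries load in proportion to AE: A₁E₁ = 5810000 N, A₂E₂ = 68520000 N, ΣAE = 74330000 N.
δ = PL/ΣAE = -68600·1080/74330000 = -0.9967 mm.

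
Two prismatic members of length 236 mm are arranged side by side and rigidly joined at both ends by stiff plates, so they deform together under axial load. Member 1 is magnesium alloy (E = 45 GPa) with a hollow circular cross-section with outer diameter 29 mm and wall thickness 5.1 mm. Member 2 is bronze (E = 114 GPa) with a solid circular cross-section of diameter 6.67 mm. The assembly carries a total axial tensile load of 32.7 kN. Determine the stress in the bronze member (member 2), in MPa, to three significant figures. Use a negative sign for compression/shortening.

A_1 = 382.9 mm².
A_2 = 34.94 mm².
Equal strain + equilibrium ⇒ each member carries load in proportion to AE: A₁E₁ = 17230000 N, A₂E₂ = 3983000 N, ΣAE = 21220000 N.
σ₂ = P·E₂/ΣAE = 32700·114000/21220000 = 175.7 MPa.

176 MPa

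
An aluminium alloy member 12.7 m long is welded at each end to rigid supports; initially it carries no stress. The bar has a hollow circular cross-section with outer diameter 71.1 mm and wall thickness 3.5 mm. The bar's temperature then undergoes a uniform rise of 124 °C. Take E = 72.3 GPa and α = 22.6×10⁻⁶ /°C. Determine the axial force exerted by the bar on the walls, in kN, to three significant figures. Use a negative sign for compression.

-151 kN

Free thermal expansion αLΔT = 22.6e-6 · 12700 · 124 = 35.59 mm.
The walls impose strain ε = −(35.59)/12700 = -2.8024e-03; σ = Eε = 72300 · -2.8024e-03 = -202.6 MPa.
Wall reaction R = σ·A = -202.6·743.3 = -150600 N = -150.6 kN.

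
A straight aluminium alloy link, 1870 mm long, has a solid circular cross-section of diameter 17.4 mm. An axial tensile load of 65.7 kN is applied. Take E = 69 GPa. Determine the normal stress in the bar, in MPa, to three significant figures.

276 MPa

A = 237.8 mm².
σ = N/A = 65700/237.8 = 276.3 MPa.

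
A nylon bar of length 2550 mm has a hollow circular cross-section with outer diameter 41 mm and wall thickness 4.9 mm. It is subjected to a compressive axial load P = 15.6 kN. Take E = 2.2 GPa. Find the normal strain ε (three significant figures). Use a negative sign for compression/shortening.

A = 555.7 mm².
σ = N/A = -28.07 MPa; ε = σ/E = -28.07/2200 = -1.276e-02.

-0.0128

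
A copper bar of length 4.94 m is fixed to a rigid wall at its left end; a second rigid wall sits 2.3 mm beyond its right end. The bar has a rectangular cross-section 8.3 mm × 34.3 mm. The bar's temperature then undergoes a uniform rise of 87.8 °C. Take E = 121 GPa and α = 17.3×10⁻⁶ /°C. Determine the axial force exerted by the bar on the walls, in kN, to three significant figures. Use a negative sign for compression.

-36.3 kN

Free thermal expansion αLΔT = 17.3e-6 · 4940 · 87.8 = 7.504 mm.
The walls engage after the gap closes; constrained expansion = 7.504 − 2.3 = 5.204 mm.
The walls impose strain ε = −(5.204)/4940 = -1.0534e-03; σ = Eε = 121000 · -1.0534e-03 = -127.5 MPa.
Wall reaction R = σ·A = -127.5·284.7 = -36290 N = -36.29 kN.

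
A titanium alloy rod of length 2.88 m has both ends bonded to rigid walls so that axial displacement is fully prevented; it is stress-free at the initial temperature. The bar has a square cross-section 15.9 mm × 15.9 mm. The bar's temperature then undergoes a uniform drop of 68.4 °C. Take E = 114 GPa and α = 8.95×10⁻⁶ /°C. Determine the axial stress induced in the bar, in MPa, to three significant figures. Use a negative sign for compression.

69.8 MPa

Free thermal expansion αLΔT = 8.95e-6 · 2880 · -68.4 = -1.763 mm.
The walls impose strain ε = −(-1.763)/2880 = 6.1218e-04; σ = Eε = 114000 · 6.1218e-04 = 69.79 MPa.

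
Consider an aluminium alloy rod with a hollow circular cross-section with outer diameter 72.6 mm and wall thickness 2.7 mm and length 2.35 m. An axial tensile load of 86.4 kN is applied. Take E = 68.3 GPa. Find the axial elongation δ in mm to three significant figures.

5.01 mm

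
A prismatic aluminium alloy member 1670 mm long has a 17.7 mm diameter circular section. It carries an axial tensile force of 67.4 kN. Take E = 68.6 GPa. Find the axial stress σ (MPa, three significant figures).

A = 246.1 mm².
σ = N/A = 67400/246.1 = 273.9 MPa.

274 MPa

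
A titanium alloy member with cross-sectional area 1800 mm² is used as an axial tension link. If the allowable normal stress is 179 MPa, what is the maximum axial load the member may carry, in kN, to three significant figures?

322 kN

P_max = σ_allow · A = 179 · 1800 = 322200 N = 322.2 kN.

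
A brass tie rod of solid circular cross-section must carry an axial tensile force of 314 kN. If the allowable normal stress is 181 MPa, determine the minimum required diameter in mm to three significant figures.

47.0 mm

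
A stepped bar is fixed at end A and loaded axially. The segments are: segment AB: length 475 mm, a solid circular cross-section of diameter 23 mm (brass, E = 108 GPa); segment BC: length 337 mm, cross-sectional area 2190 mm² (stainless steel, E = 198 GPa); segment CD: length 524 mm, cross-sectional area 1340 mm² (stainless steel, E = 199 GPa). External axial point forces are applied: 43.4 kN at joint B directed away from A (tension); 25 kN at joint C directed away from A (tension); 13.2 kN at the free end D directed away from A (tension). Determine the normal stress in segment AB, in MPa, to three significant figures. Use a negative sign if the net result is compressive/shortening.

Internal axial forces (sectioning from the free end, tension +): N_CD = 13.2 kN, N_BC = 38.2 kN, N_AB = 81.6 kN.
A_AB = 415.5 mm².
σ_AB = N_AB/A_AB = 81600/415.5 = 196.4 MPa.

196 MPa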